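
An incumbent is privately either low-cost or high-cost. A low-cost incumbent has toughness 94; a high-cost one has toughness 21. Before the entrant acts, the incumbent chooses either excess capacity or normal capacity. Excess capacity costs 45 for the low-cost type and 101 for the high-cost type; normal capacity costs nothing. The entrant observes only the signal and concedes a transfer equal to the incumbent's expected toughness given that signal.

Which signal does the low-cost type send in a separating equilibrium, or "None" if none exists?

excess capacity

Try low-cost → excess capacity, high-cost → normal capacity:
  Under separation the entrant infers type exactly: excess capacity → low-cost (pays 94), normal capacity → high-cost (pays 21).
  Low-cost: excess capacity gives 94 − 45 = 49; normal capacity gives 21 − 0 = 21. No deviation. ✓
  High-cost: normal capacity gives 21 − 0 = 21; excess capacity gives 94 − 101 = -7. No deviation. ✓
Both hold — the low-cost type sends excess capacity.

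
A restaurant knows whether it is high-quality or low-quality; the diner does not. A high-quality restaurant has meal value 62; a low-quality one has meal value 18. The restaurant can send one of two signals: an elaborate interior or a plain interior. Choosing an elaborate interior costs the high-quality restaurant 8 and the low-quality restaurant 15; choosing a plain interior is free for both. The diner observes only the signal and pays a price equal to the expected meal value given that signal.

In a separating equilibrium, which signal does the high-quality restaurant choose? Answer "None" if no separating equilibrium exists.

Try high-quality → elaborate interior, low-quality → plain interior:
  Under separation the diner infers type exactly: elaborate interior → high-quality (pays 62), plain interior → low-quality (pays 18).
  High-quality: elaborate interior gives 62 − 8 = 54; plain interior gives 18 − 0 = 18. No deviation. ✓
  Low-quality: plain interior gives 18 − 0 = 18; elaborate interior gives 62 − 15 = 47. Would deviate. ✗
Try high-quality → plain interior, low-quality → elaborate interior:
  Under separation the diner infers type exactly: plain interior → high-quality (pays 62), elaborate interior → low-quality (pays 18).
  High-quality: plain interior gives 62 − 0 = 62; elaborate interior gives 18 − 8 = 10. No deviation. ✓
  Low-quality: elaborate interior gives 18 − 15 = 3; plain interior gives 62 − 0 = 62. Would deviate. ✗
Neither assignment is incentive-compatible.

None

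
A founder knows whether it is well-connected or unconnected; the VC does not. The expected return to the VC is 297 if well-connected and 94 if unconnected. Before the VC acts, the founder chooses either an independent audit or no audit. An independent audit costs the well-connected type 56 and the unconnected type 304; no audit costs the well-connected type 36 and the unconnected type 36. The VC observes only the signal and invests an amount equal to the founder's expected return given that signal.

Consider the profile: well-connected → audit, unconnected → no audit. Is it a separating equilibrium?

If types separate, audit earns payment 297 and no audit earns 94.
Well-connected: audit gives 297 − 56 = 241; no audit gives 94 − 36 = 58. No deviation. ✓
Unconnected: no audit gives 94 − 36 = 58; audit gives 297 − 304 = -7. No deviation. ✓
Neither type gains from mimicking the other.

Yes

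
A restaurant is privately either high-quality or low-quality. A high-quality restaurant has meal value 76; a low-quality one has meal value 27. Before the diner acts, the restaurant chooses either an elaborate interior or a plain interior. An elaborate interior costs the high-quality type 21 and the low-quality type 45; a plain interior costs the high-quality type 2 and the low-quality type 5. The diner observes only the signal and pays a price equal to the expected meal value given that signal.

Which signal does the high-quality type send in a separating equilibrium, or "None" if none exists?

Try high-quality → elaborate interior, low-quality → plain interior:
  Under separation the diner infers type exactly: elaborate interior → high-quality (pays 76), plain interior → low-quality (pays 27).
  High-quality: elaborate interior gives 76 − 21 = 55; plain interior gives 27 − 2 = 25. No deviation. ✓
  Low-quality: plain interior gives 27 − 5 = 22; elaborate interior gives 76 − 45 = 31. Would deviate. ✗
Try high-quality → plain interior, low-quality → elaborate interior:
  Under separation the diner infers type exactly: plain interior → high-quality (pays 76), elaborate interior → low-quality (pays 27).
  High-quality: plain interior gives 76 − 2 = 74; elaborate interior gives 27 − 21 = 6. No deviation. ✓
  Low-quality: elaborate interior gives 27 − 45 = -18; plain interior gives 76 − 5 = 71. Would deviate. ✗
Neither assignment is incentive-compatible.

None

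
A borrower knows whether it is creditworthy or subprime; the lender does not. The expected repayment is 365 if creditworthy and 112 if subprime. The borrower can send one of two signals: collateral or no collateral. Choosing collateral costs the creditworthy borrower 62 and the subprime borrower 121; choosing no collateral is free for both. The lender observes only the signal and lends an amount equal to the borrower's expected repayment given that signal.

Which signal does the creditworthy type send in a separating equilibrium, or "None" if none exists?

Try creditworthy → collateral, subprime → no collateral:
  Under separation the lender infers type exactly: collateral → creditworthy (pays 365), no collateral → subprime (pays 112).
  Creditworthy: collateral gives 365 − 62 = 303; no collateral gives 112 − 0 = 112. No deviation. ✓
  Subprime: no collateral gives 112 − 0 = 112; collateral gives 365 − 121 = 244. Would deviate. ✗
Try creditworthy → no collateral, subprime → collateral:
  Under separation the lender infers type exactly: no collateral → creditworthy (pays 365), collateral → subprime (pays 112).
  Creditworthy: no collateral gives 365 − 0 = 365; collateral gives 112 − 62 = 50. No deviation. ✓
  Subprime: collateral gives 112 − 121 = -9; no collateral gives 365 − 0 = 365. Would deviate. ✗
Neither assignment is incentive-compatible.

None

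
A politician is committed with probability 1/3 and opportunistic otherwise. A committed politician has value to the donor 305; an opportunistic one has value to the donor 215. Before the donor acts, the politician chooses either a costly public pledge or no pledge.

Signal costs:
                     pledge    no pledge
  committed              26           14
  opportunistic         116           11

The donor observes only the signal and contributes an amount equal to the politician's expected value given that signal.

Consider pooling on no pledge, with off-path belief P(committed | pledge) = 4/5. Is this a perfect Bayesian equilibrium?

No

At the pooled signal (no pledge) the donor holds the prior 1/3 and pays 1/3·305 + 2/3·215 = 245. Off-path (pledge) belief 4/5 gives 4/5·305 + 1/5·215 = 287.
Committed: no pledge gives 245 − 14 = 231; pledge gives 287 − 26 = 261. Deviates. ✗
Opportunistic: no pledge gives 245 − 11 = 234; pledge gives 287 − 116 = 171. Stays. ✓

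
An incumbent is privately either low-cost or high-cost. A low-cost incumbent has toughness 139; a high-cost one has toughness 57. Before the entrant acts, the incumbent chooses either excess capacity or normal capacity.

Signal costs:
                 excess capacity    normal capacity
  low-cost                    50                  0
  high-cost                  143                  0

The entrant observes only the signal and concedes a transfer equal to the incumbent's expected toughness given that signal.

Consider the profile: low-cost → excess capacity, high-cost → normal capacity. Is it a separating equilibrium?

Yes

If types separate, excess capacity earns payment 139 and normal capacity earns 57.
Low-cost: excess capacity gives 139 − 50 = 89; normal capacity gives 57 − 0 = 57. No deviation. ✓
High-cost: normal capacity gives 57 − 0 = 57; excess capacity gives 139 − 143 = -4. No deviation. ✓
Both incentive constraints hold.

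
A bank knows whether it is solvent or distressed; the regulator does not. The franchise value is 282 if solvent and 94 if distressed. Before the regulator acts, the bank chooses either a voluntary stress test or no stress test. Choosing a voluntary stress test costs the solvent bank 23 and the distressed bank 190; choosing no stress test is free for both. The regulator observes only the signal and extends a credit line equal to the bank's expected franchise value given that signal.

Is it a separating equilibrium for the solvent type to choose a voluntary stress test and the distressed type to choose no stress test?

If types separate, stress test earns payment 282 and no stress test earns 94.
Solvent: stress test gives 282 − 23 = 259; no stress test gives 94 − 0 = 94. No deviation. ✓
Distressed: no stress test gives 94 − 0 = 94; stress test gives 282 − 190 = 92. No deviation. ✓
Both incentive constraints hold.

Yes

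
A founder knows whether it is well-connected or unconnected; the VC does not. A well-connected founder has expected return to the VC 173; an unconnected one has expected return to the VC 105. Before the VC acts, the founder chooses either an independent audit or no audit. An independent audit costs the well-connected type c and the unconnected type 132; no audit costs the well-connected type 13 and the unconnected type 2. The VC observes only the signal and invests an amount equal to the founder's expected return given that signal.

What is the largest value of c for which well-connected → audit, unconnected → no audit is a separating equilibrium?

81

Under separation: audit → well-connected (pays 173); no audit → unconnected (pays 105).
Unconnected: 105 − 2 = 103 ≥ 173 − 132 = 41. Holds regardless of c. ✓
Well-connected: 173 − c ≥ 105 − 13, so c ≤ 173 − 92 = 81.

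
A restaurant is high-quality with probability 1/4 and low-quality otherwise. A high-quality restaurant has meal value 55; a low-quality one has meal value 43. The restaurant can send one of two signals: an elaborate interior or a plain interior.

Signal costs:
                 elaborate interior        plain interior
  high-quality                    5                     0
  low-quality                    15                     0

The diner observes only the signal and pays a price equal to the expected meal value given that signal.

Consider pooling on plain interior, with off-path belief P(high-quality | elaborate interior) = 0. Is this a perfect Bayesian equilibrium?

At the pooled signal (plain interior) the diner holds the prior 1/4 and pays 1/4·55 + 3/4·43 = 46. Off-path (elaborate interior) belief 0 gives 0·55 + 1·43 = 43.
High-quality: plain interior gives 46 − 0 = 46; elaborate interior gives 43 − 5 = 38. Stays. ✓
Low-quality: plain interior gives 46 − 0 = 46; elaborate interior gives 43 − 15 = 28. Stays. ✓

Yes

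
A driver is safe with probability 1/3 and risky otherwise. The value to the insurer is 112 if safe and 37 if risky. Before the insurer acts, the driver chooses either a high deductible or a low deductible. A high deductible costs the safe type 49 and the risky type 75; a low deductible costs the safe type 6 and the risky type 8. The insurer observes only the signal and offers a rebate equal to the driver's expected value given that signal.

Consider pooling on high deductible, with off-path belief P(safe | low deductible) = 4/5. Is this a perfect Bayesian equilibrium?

At the pooled signal (high deductible) the insurer holds the prior 1/3 and pays 1/3·112 + 2/3·37 = 62. Off-path (low deductible) belief 4/5 gives 4/5·112 + 1/5·37 = 97.
Safe: high deductible gives 62 − 49 = 13; low deductible gives 97 − 6 = 91. Deviates. ✗
Risky: high deductible gives 62 − 75 = -13; low deductible gives 97 − 8 = 89. Deviates. ✗

No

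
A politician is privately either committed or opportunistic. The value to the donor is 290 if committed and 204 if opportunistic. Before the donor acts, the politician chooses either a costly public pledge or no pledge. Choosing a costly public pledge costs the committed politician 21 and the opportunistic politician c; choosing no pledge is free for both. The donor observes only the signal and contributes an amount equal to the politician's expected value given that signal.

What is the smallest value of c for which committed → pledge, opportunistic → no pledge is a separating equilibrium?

86

Under separation: pledge → committed (pays 290); no pledge → opportunistic (pays 204).
Committed: 290 − 21 = 269 ≥ 204 − 0 = 204. Holds regardless of c. ✓
Opportunistic: 204 − 0 ≥ 290 − c, so c ≥ 290 − 204 = 86.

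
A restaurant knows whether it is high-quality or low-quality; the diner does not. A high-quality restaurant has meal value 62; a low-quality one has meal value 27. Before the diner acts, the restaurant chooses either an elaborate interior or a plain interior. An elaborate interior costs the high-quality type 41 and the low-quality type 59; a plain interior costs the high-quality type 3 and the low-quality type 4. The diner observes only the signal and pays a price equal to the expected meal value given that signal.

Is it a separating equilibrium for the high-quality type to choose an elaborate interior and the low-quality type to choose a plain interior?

No

Under separation the diner infers type exactly: elaborate interior → high-quality (pays 62), plain interior → low-quality (pays 27).
High-quality: elaborate interior gives 62 − 41 = 21; plain interior gives 27 − 3 = 24. Would deviate. ✗
Low-quality: plain interior gives 27 − 4 = 23; elaborate interior gives 62 − 59 = 3. No deviation. ✓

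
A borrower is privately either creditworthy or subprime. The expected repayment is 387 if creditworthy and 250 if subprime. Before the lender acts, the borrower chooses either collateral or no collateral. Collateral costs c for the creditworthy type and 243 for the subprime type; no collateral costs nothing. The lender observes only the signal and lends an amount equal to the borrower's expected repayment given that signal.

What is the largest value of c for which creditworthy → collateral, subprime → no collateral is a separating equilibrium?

Under separation: collateral → creditworthy (pays 387); no collateral → subprime (pays 250).
Subprime: 250 − 0 = 250 ≥ 387 − 243 = 144. Holds regardless of c. ✓
Creditworthy: 387 − c ≥ 250 − 0, so c ≤ 387 − 250 = 137.

137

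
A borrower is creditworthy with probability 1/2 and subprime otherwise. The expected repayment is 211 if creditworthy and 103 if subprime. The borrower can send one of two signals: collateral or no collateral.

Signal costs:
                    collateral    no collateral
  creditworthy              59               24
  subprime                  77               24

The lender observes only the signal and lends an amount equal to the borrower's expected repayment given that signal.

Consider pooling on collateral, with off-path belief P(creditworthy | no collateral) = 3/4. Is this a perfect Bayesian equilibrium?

No

On the equilibrium path (collateral) the lender holds the prior 1/2 and pays 1/2·211 + 1/2·103 = 157. Off-path (no collateral) belief 3/4 gives 3/4·211 + 1/4·103 = 184.
Creditworthy: collateral gives 157 − 59 = 98; no collateral gives 184 − 24 = 160. Deviates. ✗
Subprime: collateral gives 157 − 77 = 80; no collateral gives 184 − 24 = 160. Deviates. ✗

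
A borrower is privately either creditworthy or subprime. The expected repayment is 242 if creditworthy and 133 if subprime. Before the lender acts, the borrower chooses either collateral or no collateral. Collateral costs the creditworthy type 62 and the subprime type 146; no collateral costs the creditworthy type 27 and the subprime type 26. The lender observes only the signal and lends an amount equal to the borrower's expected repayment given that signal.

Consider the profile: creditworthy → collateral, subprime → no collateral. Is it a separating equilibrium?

If types separate, collateral earns payment 242 and no collateral earns 133.
Creditworthy: collateral gives 242 − 62 = 180; no collateral gives 133 − 27 = 106. No deviation. ✓
Subprime: no collateral gives 133 − 26 = 107; collateral gives 242 − 146 = 96. No deviation. ✓
Neither type gains from mimicking the other.

Yes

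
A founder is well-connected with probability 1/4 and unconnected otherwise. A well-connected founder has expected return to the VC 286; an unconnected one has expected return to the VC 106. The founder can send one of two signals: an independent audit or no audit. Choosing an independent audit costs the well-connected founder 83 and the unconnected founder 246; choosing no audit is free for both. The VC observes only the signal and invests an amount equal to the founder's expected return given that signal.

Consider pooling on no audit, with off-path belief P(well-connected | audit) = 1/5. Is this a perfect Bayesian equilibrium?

Yes

On the equilibrium path (no audit) the VC holds the prior 1/4 and pays 1/4·286 + 3/4·106 = 151. Off-path (audit) belief 1/5 gives 1/5·286 + 4/5·106 = 142.
Well-connected: no audit gives 151 − 0 = 151; audit gives 142 − 83 = 59. Stays. ✓
Unconnected: no audit gives 151 − 0 = 151; audit gives 142 − 246 = -104. Stays. ✓
Beliefs are Bayes-consistent on-path and both types best-respond.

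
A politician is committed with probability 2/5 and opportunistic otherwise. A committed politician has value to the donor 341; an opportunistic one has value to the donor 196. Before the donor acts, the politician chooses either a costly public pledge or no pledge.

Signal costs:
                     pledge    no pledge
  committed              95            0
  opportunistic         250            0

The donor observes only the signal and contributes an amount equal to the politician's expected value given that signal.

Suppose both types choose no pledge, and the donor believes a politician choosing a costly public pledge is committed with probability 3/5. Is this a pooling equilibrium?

At the pooled signal (no pledge) the donor holds the prior 2/5 and pays 2/5·341 + 3/5·196 = 254. Off-path (pledge) belief 3/5 gives 3/5·341 + 2/5·196 = 283.
Committed: no pledge gives 254 − 0 = 254; pledge gives 283 − 95 = 188. Stays. ✓
Opportunistic: no pledge gives 254 − 0 = 254; pledge gives 283 − 250 = 33. Stays. ✓

Yes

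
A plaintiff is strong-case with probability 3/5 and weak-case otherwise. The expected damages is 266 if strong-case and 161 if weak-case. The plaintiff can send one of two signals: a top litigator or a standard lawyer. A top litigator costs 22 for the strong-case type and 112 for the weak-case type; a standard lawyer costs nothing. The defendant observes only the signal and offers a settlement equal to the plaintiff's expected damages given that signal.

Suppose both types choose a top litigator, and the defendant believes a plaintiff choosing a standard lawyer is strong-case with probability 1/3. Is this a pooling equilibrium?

No

On the equilibrium path (top litigator) the defendant holds the prior 3/5 and pays 3/5·266 + 2/5·161 = 224. Off-path (standard lawyer) belief 1/3 gives 1/3·266 + 2/3·161 = 196.
Strong-case: top litigator gives 224 − 22 = 202; standard lawyer gives 196 − 0 = 196. Stays. ✓
Weak-case: top litigator gives 224 − 112 = 112; standard lawyer gives 196 − 0 = 196. Deviates. ✗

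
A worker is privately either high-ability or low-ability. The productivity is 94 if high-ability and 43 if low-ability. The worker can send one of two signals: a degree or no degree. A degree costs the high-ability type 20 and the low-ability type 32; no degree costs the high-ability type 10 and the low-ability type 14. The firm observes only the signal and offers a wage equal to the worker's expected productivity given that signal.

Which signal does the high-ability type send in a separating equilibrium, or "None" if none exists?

Try high-ability → degree, low-ability → no degree:
  If types separate, degree earns payment 94 and no degree earns 43.
  High-ability: degree gives 94 − 20 = 74; no degree gives 43 − 10 = 33. No deviation. ✓
  Low-ability: no degree gives 43 − 14 = 29; degree gives 94 − 32 = 62. Would deviate. ✗
Try high-ability → no degree, low-ability → degree:
  If types separate, no degree earns payment 94 and degree earns 43.
  High-ability: no degree gives 94 − 10 = 84; degree gives 43 − 20 = 23. No deviation. ✓
  Low-ability: degree gives 43 − 32 = 11; no degree gives 94 − 14 = 80. Would deviate. ✗
Neither assignment is incentive-compatible.

None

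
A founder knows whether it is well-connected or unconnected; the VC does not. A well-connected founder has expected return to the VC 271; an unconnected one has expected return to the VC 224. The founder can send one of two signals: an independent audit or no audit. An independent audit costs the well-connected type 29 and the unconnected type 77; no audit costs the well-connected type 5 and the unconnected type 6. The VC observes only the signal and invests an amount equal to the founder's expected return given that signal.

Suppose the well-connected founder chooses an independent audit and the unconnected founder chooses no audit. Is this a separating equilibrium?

Yes

If types separate, audit earns payment 271 and no audit earns 224.
Well-connected: audit gives 271 − 29 = 242; no audit gives 224 − 5 = 219. No deviation. ✓
Unconnected: no audit gives 224 − 6 = 218; audit gives 271 − 77 = 194. No deviation. ✓
Neither type gains from mimicking the other.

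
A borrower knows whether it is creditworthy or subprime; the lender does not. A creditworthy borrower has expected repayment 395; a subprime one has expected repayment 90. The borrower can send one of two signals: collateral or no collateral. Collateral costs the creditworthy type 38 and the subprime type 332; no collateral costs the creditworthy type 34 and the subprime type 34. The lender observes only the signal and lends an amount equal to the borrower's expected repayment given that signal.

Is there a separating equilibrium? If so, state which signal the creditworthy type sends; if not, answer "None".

None

Try creditworthy → collateral, subprime → no collateral:
  Under separation the lender infers type exactly: collateral → creditworthy (pays 395), no collateral → subprime (pays 90).
  Creditworthy: collateral gives 395 − 38 = 357; no collateral gives 90 − 34 = 56. No deviation. ✓
  Subprime: no collateral gives 90 − 34 = 56; collateral gives 395 − 332 = 63. Would deviate. ✗
Try creditworthy → no collateral, subprime → collateral:
  Under separation the lender infers type exactly: no collateral → creditworthy (pays 395), collateral → subprime (pays 90).
  Creditworthy: no collateral gives 395 − 34 = 361; collateral gives 90 − 38 = 52. No deviation. ✓
  Subprime: collateral gives 90 − 332 = -242; no collateral gives 395 − 34 = 361. Would deviate. ✗
Neither assignment is incentive-compatible.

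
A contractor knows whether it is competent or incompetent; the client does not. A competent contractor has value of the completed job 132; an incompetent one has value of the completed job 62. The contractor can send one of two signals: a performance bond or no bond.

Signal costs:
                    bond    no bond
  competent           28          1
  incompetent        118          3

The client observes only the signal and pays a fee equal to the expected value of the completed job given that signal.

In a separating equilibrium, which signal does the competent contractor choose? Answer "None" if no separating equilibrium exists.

Try competent → bond, incompetent → no bond:
  If types separate, bond earns payment 132 and no bond earns 62.
  Competent: bond gives 132 − 28 = 104; no bond gives 62 − 1 = 61. No deviation. ✓
  Incompetent: no bond gives 62 − 3 = 59; bond gives 132 − 118 = 14. No deviation. ✓
Both hold — the competent type sends bond.

bond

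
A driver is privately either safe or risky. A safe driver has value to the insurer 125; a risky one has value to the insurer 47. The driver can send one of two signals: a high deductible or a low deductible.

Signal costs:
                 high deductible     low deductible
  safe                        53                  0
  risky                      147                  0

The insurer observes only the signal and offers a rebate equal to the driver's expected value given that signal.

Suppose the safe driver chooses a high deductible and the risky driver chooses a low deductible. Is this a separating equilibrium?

Under separation the insurer infers type exactly: high deductible → safe (pays 125), low deductible → risky (pays 47).
Safe: high deductible gives 125 − 53 = 72; low deductible gives 47 − 0 = 47. No deviation. ✓
Risky: low deductible gives 47 − 0 = 47; high deductible gives 125 − 147 = -22. No deviation. ✓
Neither type gains from mimicking the other.

Yes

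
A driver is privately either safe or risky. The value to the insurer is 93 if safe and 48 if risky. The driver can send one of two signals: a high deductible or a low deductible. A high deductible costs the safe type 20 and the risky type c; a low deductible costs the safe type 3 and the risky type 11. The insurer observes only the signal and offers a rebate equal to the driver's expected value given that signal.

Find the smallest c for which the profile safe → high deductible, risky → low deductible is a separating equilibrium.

56

Under separation: high deductible → safe (pays 93); low deductible → risky (pays 48).
Safe: 93 − 20 = 73 ≥ 48 − 3 = 45. Holds regardless of c. ✓
Risky: 48 − 11 ≥ 93 − c, so c ≥ 93 − 37 = 56.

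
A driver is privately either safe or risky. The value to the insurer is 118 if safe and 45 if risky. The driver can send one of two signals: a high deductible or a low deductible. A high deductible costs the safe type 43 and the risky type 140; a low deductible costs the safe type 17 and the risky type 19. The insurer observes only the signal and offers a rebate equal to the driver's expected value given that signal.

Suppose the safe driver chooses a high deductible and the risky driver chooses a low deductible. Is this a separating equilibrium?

Under separation the insurer infers type exactly: high deductible → safe (pays 118), low deductible → risky (pays 45).
Safe: high deductible gives 118 − 43 = 75; low deductible gives 45 − 17 = 28. No deviation. ✓
Risky: low deductible gives 45 − 19 = 26; high deductible gives 118 − 140 = -22. No deviation. ✓
Neither type gains from mimicking the other.

Yes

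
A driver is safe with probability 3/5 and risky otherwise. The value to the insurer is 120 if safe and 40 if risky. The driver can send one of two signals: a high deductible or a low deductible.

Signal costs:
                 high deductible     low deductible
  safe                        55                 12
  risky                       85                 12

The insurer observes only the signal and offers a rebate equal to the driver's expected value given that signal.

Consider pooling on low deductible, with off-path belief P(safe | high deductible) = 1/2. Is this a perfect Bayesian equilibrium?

Yes

At the pooled signal (low deductible) the insurer holds the prior 3/5 and pays 3/5·120 + 2/5·40 = 88. Off-path (high deductible) belief 1/2 gives 1/2·120 + 1/2·40 = 80.
Safe: low deductible gives 88 − 12 = 76; high deductible gives 80 − 55 = 25. Stays. ✓
Risky: low deductible gives 88 − 12 = 76; high deductible gives 80 − 85 = -5. Stays. ✓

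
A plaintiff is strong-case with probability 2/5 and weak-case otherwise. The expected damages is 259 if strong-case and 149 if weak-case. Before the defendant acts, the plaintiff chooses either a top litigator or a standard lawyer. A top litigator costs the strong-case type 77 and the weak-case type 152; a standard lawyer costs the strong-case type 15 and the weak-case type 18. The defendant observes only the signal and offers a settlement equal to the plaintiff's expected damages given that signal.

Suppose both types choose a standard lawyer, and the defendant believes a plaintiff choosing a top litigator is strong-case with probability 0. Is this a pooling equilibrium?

Yes

At the pooled signal (standard lawyer) the defendant holds the prior 2/5 and pays 2/5·259 + 3/5·149 = 193. Off-path (top litigator) belief 0 gives 0·259 + 1·149 = 149.
Strong-case: standard lawyer gives 193 − 15 = 178; top litigator gives 149 − 77 = 72. Stays. ✓
Weak-case: standard lawyer gives 193 − 18 = 175; top litigator gives 149 − 152 = -3. Stays. ✓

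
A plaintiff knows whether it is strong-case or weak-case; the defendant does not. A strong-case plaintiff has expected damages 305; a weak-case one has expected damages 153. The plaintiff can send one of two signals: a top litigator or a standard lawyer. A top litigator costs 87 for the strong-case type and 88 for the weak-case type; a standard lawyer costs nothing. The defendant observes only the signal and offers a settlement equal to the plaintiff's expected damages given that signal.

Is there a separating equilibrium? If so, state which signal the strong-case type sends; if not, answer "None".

None

Try strong-case → top litigator, weak-case → standard lawyer:
  Under separation the defendant infers type exactly: top litigator → strong-case (pays 305), standard lawyer → weak-case (pays 153).
  Strong-case: top litigator gives 305 − 87 = 218; standard lawyer gives 153 − 0 = 153. No deviation. ✓
  Weak-case: standard lawyer gives 153 − 0 = 153; top litigator gives 305 − 88 = 217. Would deviate. ✗
Try strong-case → standard lawyer, weak-case → top litigator:
  Under separation the defendant infers type exactly: standard lawyer → strong-case (pays 305), top litigator → weak-case (pays 153).
  Strong-case: standard lawyer gives 305 − 0 = 305; top litigator gives 153 − 87 = 66. No deviation. ✓
  Weak-case: top litigator gives 153 − 88 = 65; standard lawyer gives 305 − 0 = 305. Would deviate. ✗
Neither assignment is incentive-compatible.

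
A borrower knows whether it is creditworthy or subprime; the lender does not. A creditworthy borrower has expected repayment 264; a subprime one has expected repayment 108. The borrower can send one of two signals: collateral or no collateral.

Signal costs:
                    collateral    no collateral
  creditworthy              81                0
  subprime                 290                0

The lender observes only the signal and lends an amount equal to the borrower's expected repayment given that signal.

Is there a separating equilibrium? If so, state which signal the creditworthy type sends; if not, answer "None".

Try creditworthy → collateral, subprime → no collateral:
  If types separate, collateral earns payment 264 and no collateral earns 108.
  Creditworthy: collateral gives 264 − 81 = 183; no collateral gives 108 − 0 = 108. No deviation. ✓
  Subprime: no collateral gives 108 − 0 = 108; collateral gives 264 − 290 = -26. No deviation. ✓
Both hold — the creditworthy type sends collateral.

collateral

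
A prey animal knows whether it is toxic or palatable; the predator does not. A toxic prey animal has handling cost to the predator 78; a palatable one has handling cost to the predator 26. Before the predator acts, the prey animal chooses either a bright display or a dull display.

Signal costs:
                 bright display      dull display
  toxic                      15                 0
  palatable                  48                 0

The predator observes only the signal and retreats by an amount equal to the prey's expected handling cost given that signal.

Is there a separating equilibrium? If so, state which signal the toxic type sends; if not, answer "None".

Try toxic → bright display, palatable → dull display:
  If types separate, bright display earns payment 78 and dull display earns 26.
  Toxic: bright display gives 78 − 15 = 63; dull display gives 26 − 0 = 26. No deviation. ✓
  Palatable: dull display gives 26 − 0 = 26; bright display gives 78 − 48 = 30. Would deviate. ✗
Try toxic → dull display, palatable → bright display:
  If types separate, dull display earns payment 78 and bright display earns 26.
  Toxic: dull display gives 78 − 0 = 78; bright display gives 26 − 15 = 11. No deviation. ✓
  Palatable: bright display gives 26 − 48 = -22; dull display gives 78 − 0 = 78. Would deviate. ✗
Neither assignment is incentive-compatible.

None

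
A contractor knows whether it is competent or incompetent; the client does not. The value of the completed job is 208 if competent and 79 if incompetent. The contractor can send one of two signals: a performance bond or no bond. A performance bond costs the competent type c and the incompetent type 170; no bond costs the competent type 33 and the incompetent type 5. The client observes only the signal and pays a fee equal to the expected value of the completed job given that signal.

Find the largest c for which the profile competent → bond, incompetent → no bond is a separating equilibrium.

162

Under separation: bond → competent (pays 208); no bond → incompetent (pays 79).
Incompetent: 79 − 5 = 74 ≥ 208 − 170 = 38. Holds regardless of c. ✓
Competent: 208 − c ≥ 79 − 33, so c ≤ 208 − 46 = 162.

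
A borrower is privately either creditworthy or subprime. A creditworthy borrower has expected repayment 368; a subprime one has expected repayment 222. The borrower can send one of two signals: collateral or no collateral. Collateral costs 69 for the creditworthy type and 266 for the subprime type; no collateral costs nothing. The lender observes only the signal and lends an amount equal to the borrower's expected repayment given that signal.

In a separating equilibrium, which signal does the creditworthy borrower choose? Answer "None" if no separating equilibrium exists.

collateral

Try creditworthy → collateral, subprime → no collateral:
  If types separate, collateral earns payment 368 and no collateral earns 222.
  Creditworthy: collateral gives 368 − 69 = 299; no collateral gives 222 − 0 = 222. No deviation. ✓
  Subprime: no collateral gives 222 − 0 = 222; collateral gives 368 − 266 = 102. No deviation. ✓
Both hold — the creditworthy type sends collateral.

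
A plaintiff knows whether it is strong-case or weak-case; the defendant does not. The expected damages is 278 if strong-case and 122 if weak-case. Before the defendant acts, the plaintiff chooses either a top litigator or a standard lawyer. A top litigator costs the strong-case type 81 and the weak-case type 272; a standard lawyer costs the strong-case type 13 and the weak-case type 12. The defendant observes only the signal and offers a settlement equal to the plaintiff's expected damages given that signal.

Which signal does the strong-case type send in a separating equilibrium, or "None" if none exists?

Try strong-case → top litigator, weak-case → standard lawyer:
  If types separate, top litigator earns payment 278 and standard lawyer earns 122.
  Strong-case: top litigator gives 278 − 81 = 197; standard lawyer gives 122 − 13 = 109. No deviation. ✓
  Weak-case: standard lawyer gives 122 − 12 = 110; top litigator gives 278 − 272 = 6. No deviation. ✓
Both hold — the strong-case type sends top litigator.

top litigator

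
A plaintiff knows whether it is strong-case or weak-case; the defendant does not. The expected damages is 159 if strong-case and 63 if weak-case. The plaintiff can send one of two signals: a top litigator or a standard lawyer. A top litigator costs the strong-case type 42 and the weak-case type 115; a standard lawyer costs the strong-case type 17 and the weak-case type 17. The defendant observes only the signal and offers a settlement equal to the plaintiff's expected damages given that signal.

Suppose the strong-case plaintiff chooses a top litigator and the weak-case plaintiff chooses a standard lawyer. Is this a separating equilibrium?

If types separate, top litigator earns payment 159 and standard lawyer earns 63.
Strong-case: top litigator gives 159 − 42 = 117; standard lawyer gives 63 − 17 = 46. No deviation. ✓
Weak-case: standard lawyer gives 63 − 17 = 46; top litigator gives 159 − 115 = 44. No deviation. ✓
Both incentive constraints hold.

Yes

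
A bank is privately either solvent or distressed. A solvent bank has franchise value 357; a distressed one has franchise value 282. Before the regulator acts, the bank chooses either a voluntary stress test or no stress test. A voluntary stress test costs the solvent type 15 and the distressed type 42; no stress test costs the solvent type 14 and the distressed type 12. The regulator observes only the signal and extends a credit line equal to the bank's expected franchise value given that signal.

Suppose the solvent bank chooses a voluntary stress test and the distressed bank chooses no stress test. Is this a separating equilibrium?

Under separation the regulator infers type exactly: stress test → solvent (pays 357), no stress test → distressed (pays 282).
Solvent: stress test gives 357 − 15 = 342; no stress test gives 282 − 14 = 268. No deviation. ✓
Distressed: no stress test gives 282 − 12 = 270; stress test gives 357 − 42 = 315. Would deviate. ✗

No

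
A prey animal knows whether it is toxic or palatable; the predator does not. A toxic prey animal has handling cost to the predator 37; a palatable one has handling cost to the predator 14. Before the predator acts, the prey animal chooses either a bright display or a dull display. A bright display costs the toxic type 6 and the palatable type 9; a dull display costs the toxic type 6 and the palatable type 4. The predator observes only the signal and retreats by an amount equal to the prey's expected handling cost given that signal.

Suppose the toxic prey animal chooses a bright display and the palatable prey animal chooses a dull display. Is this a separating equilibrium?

Under separation the predator infers type exactly: bright display → toxic (pays 37), dull display → palatable (pays 14).
Toxic: bright display gives 37 − 6 = 31; dull display gives 14 − 6 = 8. No deviation. ✓
Palatable: dull display gives 14 − 4 = 10; bright display gives 37 − 9 = 28. Would deviate. ✗

No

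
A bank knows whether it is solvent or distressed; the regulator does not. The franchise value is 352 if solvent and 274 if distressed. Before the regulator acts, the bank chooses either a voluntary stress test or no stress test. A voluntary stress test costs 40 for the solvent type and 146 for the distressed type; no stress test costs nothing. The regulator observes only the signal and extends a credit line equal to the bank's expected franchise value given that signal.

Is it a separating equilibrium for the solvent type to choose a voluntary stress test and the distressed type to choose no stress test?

If types separate, stress test earns payment 352 and no stress test earns 274.
Solvent: stress test gives 352 − 40 = 312; no stress test gives 274 − 0 = 274. No deviation. ✓
Distressed: no stress test gives 274 − 0 = 274; stress test gives 352 − 146 = 206. No deviation. ✓
Neither type gains from mimicking the other.

Yes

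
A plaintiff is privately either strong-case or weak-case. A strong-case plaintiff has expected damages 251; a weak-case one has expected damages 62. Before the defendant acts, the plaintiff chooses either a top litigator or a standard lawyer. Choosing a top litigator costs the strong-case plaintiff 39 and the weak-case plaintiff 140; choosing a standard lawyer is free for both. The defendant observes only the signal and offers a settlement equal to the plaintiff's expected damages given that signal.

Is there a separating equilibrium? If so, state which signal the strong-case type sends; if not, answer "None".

None

Try strong-case → top litigator, weak-case → standard lawyer:
  If types separate, top litigator earns payment 251 and standard lawyer earns 62.
  Strong-case: top litigator gives 251 − 39 = 212; standard lawyer gives 62 − 0 = 62. No deviation. ✓
  Weak-case: standard lawyer gives 62 − 0 = 62; top litigator gives 251 − 140 = 111. Would deviate. ✗
Try strong-case → standard lawyer, weak-case → top litigator:
  If types separate, standard lawyer earns payment 251 and top litigator earns 62.
  Strong-case: standard lawyer gives 251 − 0 = 251; top litigator gives 62 − 39 = 23. No deviation. ✓
  Weak-case: top litigator gives 62 − 140 = -78; standard lawyer gives 251 − 0 = 251. Would deviate. ✗
Neither assignment is incentive-compatible.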